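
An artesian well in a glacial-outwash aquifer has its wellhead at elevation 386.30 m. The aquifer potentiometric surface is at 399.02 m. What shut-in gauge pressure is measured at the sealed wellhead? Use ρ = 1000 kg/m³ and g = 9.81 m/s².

P ≈ 125 kPa

Head above the cap: Δh = 399.02 − 386.30 = 12.72 m.
P = ρgΔh = 1000 × 9.81 × 12.72 = 124783 Pa ≈ 125 kPa.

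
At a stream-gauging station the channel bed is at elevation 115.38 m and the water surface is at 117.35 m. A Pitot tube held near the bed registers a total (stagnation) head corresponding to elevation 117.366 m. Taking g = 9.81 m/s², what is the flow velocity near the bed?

v ≈ 0.560 m/s

Near the bed, under hydrostatic conditions, the piezometric head (z + ψ) equals the free-surface elevation, 117.35 m.
Velocity head = total − piezometric = 117.366 − 117.35 = 0.016 m.
v = √(2g·h_v) = √(2 × 9.81 × 0.016) = 0.560 m/s.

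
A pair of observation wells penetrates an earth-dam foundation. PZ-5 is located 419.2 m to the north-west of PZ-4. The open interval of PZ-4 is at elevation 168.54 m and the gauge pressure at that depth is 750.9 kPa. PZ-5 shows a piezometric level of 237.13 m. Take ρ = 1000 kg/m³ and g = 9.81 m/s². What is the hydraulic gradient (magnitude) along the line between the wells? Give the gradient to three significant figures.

Pressure head at PZ-4: ψ = P/(ρg) = 750.9×1000 / (1000 × 9.81) = 76.54 m.
Total head at PZ-4: h = z + ψ = 168.54 + 76.54 = 245.08 m.
Total head at PZ-5: h = 237.13 m (water level in the piezometer is the total head).
Head difference: h(PZ-4) − h(PZ-5) = 245.08 − 237.13 = 7.95 m.
Hydraulic gradient: i = |Δh| / L = 7.95 / 419.2 = 0.0190.

i ≈ 0.0190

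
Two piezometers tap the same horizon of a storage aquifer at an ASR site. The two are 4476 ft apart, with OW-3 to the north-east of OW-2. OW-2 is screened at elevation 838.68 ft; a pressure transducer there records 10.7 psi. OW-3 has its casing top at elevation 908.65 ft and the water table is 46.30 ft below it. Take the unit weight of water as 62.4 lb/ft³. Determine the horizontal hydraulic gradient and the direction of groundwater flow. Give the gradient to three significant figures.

i ≈ 0.000228; groundwater flows toward the north-east

Pressure head at OW-2: ψ = 144·P/γ = 144 × 10.7 / 62.4 = 24.69 ft.
Total head at OW-2: h = z + ψ = 838.68 + 24.69 = 863.37 ft.
Total head at OW-3: h = 908.65 − 46.30 = 862.35 ft.
Head difference: h(OW-2) − h(OW-3) = 863.37 − 862.35 = 1.02 ft.
Hydraulic gradient: i = |Δh| / L = 1.02 / 4476 = 0.000228.
Flow is from higher to lower head: from OW-2 toward OW-3, i.e. toward the north-east.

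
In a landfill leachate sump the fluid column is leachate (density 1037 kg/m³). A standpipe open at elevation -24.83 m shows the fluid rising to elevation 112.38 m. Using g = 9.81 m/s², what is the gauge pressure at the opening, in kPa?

Pressure head ψ = h − z = 112.38 − (-24.83) = 137.21 m.
P = ρgψ = 1037 × 9.81 × 137.21 = 1395833 Pa ≈ 1400 kPa.

P ≈ 1400 kPa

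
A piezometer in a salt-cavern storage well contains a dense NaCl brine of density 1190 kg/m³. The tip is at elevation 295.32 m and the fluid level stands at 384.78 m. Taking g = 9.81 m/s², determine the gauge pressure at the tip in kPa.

Pressure head ψ = h − z = 384.78 − 295.32 = 89.46 m.
P = ρgψ = 1190 × 9.81 × 89.46 = 1044347 Pa ≈ 1040 kPa.

P ≈ 1040 kPa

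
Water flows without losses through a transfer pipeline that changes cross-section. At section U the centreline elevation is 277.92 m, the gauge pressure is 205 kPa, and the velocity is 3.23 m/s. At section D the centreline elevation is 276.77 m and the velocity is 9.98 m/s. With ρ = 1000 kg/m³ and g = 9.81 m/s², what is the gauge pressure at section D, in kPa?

Pressure head at U: ψ₁ = P₁/(ρg) = 205×1000 / (1000 × 9.81) = 20.90 m.
Velocity heads: v₁²/2g = 3.23²/19.62 = 0.532 m; v₂²/2g = 9.98²/19.62 = 5.076 m.
Total head H = z₁ + ψ₁ + v₁²/2g = 277.92 + 20.90 + 0.532 = 299.35 m.
ψ₂ = H − z₂ − v₂²/2g = 299.35 − 276.77 − 5.076 = 17.50 m.
P₂ = ρgψ₂ = 1000 × 9.81 × 17.50 ≈ 172 kPa.

P₂ ≈ 172 kPa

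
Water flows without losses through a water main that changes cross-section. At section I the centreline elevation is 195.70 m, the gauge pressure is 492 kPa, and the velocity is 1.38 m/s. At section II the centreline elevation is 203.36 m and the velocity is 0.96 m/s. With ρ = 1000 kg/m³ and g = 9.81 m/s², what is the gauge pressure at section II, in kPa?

P₂ ≈ 417 kPa

Pressure head at I: ψ₁ = P₁/(ρg) = 492×1000 / (1000 × 9.81) = 50.15 m.
Velocity heads: v₁²/2g = 1.38²/19.62 = 0.097 m; v₂²/2g = 0.96²/19.62 = 0.047 m.
Total head H = z₁ + ψ₁ + v₁²/2g = 195.70 + 50.15 + 0.097 = 245.95 m.
ψ₂ = H − z₂ − v₂²/2g = 245.95 − 203.36 − 0.047 = 42.54 m.
P₂ = ρgψ₂ = 1000 × 9.81 × 42.54 ≈ 417 kPa.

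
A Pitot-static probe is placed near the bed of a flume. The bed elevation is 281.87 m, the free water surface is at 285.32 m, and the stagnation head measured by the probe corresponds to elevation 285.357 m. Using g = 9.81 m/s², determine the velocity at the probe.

v ≈ 0.852 m/s

Near the bed, under hydrostatic conditions, the piezometric head (z + ψ) equals the free-surface elevation, 285.32 m.
Velocity head = total − piezometric = 285.357 − 285.32 = 0.037 m.
v = √(2g·h_v) = √(2 × 9.81 × 0.037) = 0.852 m/s.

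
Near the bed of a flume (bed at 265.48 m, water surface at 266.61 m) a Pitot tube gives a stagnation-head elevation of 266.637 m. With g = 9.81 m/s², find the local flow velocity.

Near the bed, under hydrostatic conditions, the piezometric head (z + ψ) equals the free-surface elevation, 266.61 m.
Velocity head = total − piezometric = 266.637 − 266.61 = 0.027 m.
v = √(2g·h_v) = √(2 × 9.81 × 0.027) = 0.728 m/s.

v ≈ 0.728 m/s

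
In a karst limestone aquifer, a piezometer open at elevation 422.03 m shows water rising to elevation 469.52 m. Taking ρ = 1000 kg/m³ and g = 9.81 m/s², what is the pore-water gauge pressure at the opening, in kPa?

P ≈ 466 kPa

Pressure head ψ = h − z = 469.52 − 422.03 = 47.49 m.
P = ρgψ = 1000 × 9.81 × 47.49 = 465877 Pa ≈ 466 kPa.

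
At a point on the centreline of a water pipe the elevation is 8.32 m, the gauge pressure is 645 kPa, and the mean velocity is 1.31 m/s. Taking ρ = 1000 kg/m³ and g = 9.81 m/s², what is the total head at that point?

h ≈ 74.16 m

Pressure head ψ = P/(ρg) = 645×1000 / (1000 × 9.81) = 65.75 m.
Velocity head = v²/(2g) = 1.31² / (2 × 9.81) = 0.087 m.
h = z + ψ + v²/(2g) = 8.32 + 65.75 + 0.087 = 74.16 m.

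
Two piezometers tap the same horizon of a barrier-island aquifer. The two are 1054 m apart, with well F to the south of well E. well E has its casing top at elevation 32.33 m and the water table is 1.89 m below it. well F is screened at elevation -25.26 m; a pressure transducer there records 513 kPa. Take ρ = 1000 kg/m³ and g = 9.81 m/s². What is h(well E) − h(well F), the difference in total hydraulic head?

Δh ≈ 3.41 m

Total head at well E: h = 32.33 − 1.89 = 30.44 m.
Pressure head at well F: ψ = P/(ρg) = 513×1000 / (1000 × 9.81) = 52.29 m.
Total head at well F: h = z + ψ = -25.26 + 52.29 = 27.03 m.
Head difference: h(well E) − h(well F) = 30.44 − 27.03 = 3.41 m.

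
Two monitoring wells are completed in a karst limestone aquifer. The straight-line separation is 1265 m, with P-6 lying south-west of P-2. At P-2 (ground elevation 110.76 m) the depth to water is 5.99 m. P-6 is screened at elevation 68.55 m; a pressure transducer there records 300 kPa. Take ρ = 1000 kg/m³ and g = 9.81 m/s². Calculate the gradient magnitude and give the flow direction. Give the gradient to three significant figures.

i ≈ 0.00446; groundwater flows toward the south-west

Total head at P-2: h = 110.76 − 5.99 = 104.77 m.
Pressure head at P-6: ψ = P/(ρg) = 300×1000 / (1000 × 9.81) = 30.58 m.
Total head at P-6: h = z + ψ = 68.55 + 30.58 = 99.13 m.
Head difference: h(P-2) − h(P-6) = 104.77 − 99.13 = 5.64 m.
Hydraulic gradient: i = |Δh| / L = 5.64 / 1265 = 0.00446.
Flow is from higher to lower head: from P-2 toward P-6, i.e. toward the south-west.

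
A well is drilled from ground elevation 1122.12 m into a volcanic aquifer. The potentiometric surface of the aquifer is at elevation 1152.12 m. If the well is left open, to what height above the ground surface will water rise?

≈ 30.00 m above ground

Water rises to the potentiometric surface, so the rise above ground = 1152.12 − 1122.12 = 30.00 m.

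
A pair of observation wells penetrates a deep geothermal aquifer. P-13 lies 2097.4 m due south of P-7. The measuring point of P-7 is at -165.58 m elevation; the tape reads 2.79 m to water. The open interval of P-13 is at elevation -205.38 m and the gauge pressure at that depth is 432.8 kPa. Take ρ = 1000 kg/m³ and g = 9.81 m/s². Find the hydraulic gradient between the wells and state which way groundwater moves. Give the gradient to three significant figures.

Total head at P-7: h = -165.58 − 2.79 = -168.37 m.
Pressure head at P-13: ψ = P/(ρg) = 432.8×1000 / (1000 × 9.81) = 44.12 m.
Total head at P-13: h = z + ψ = -205.38 + 44.12 = -161.26 m.
Head difference: h(P-7) − h(P-13) = -168.37 − (-161.26) = -7.11 m.
Hydraulic gradient: i = |Δh| / L = 7.11 / 2097.4 = 0.00339.
Flow is from higher to lower head: from P-13 toward P-7, i.e. toward the north.

i ≈ 0.00339; groundwater flows toward the north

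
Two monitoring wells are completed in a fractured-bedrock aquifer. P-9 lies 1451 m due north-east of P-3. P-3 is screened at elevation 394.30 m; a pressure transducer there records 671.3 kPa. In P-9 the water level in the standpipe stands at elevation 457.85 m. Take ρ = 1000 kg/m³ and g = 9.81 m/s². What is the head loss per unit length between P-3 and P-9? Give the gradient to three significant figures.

Pressure head at P-3: ψ = P/(ρg) = 671.3×1000 / (1000 × 9.81) = 68.43 m.
Total head at P-3: h = z + ψ = 394.30 + 68.43 = 462.73 m.
Total head at P-9: h = 457.85 m (water level in the piezometer is the total head).
Head difference: h(P-3) − h(P-9) = 462.73 − 457.85 = 4.88 m.
Hydraulic gradient: i = |Δh| / L = 4.88 / 1451 = 0.00336.

i ≈ 0.00336 m/m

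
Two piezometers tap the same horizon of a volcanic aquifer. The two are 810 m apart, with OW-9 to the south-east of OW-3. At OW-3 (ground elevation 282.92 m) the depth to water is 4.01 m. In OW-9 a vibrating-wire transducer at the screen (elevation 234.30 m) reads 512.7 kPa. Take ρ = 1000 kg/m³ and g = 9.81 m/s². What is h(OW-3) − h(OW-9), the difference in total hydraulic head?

Total head at OW-3: h = 282.92 − 4.01 = 278.91 m.
Pressure head at OW-9: ψ = P/(ρg) = 512.7×1000 / (1000 × 9.81) = 52.26 m.
Total head at OW-9: h = z + ψ = 234.30 + 52.26 = 286.56 m.
Head difference: h(OW-3) − h(OW-9) = 278.91 − 286.56 = -7.65 m.

Δh ≈ -7.65 m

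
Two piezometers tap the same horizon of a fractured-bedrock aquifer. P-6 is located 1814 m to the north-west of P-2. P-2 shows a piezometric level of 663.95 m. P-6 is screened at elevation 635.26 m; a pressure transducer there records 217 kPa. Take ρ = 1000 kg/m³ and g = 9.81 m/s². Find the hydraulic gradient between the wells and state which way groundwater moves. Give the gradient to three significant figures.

i ≈ 0.00362; groundwater flows toward the north-west

Total head at P-2: h = 663.95 m (water level in the piezometer is the total head).
Pressure head at P-6: ψ = P/(ρg) = 217×1000 / (1000 × 9.81) = 22.12 m.
Total head at P-6: h = z + ψ = 635.26 + 22.12 = 657.38 m.
Head difference: h(P-2) − h(P-6) = 663.95 − 657.38 = 6.57 m.
Hydraulic gradient: i = |Δh| / L = 6.57 / 1814 = 0.00362.
Flow is from higher to lower head: from P-2 toward P-6, i.e. toward the north-west.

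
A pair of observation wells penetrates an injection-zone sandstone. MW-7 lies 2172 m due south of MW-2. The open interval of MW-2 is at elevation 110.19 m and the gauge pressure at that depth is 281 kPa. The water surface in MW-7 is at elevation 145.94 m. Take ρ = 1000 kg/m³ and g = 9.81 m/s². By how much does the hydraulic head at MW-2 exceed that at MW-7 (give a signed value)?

Δh ≈ -7.11 m

Pressure head at MW-2: ψ = P/(ρg) = 281×1000 / (1000 × 9.81) = 28.64 m.
Total head at MW-2: h = z + ψ = 110.19 + 28.64 = 138.83 m.
Total head at MW-7: h = 145.94 m (water level in the piezometer is the total head).
Head difference: h(MW-2) − h(MW-7) = 138.83 − 145.94 = -7.11 m.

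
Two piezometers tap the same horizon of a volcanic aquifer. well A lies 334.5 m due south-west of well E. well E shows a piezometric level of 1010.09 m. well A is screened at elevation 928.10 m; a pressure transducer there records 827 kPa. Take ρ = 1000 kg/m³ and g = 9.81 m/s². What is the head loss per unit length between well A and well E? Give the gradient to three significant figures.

i ≈ 0.00691 m/m

Total head at well E: h = 1010.09 m (water level in the piezometer is the total head).
Pressure head at well A: ψ = P/(ρg) = 827×1000 / (1000 × 9.81) = 84.30 m.
Total head at well A: h = z + ψ = 928.10 + 84.30 = 1012.40 m.
Head difference: h(well E) − h(well A) = 1010.09 − 1012.40 = -2.31 m.
Hydraulic gradient: i = |Δh| / L = 2.31 / 334.5 = 0.00691.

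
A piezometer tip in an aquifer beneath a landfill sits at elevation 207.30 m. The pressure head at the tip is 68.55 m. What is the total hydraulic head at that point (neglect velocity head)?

h ≈ 275.85 m

h = z + ψ = 207.30 + 68.55 = 275.85 m.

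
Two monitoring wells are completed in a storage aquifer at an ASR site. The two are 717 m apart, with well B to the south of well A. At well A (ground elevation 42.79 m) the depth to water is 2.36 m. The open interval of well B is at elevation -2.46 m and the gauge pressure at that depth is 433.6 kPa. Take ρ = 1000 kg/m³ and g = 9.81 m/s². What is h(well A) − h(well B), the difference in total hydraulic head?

Total head at well A: h = 42.79 − 2.36 = 40.43 m.
Pressure head at well B: ψ = P/(ρg) = 433.6×1000 / (1000 × 9.81) = 44.20 m.
Total head at well B: h = z + ψ = -2.46 + 44.20 = 41.74 m.
Head difference: h(well A) − h(well B) = 40.43 − 41.74 = -1.31 m.

Δh ≈ -1.31 m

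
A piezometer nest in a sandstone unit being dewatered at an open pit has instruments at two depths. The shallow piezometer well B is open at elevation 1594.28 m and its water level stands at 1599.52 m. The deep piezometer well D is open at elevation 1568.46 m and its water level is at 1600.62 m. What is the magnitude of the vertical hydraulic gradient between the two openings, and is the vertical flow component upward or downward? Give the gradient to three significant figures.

|i_v| ≈ 0.0426; vertical flow is upward

Total head at well B: h = 1599.52 m (water level in the standpipe).
Total head at well D: h = 1600.62 m.
Δh = h(well B) − h(well D) = 1599.52 − 1600.62 = -1.10 m.
Vertical separation Δz = 1594.28 − 1568.46 = 25.82 m.
|i_v| = |Δh| / Δz = 1.10 / 25.82 = 0.0426.
Head is higher in the deep piezometer, so vertical flow is upward (discharge condition).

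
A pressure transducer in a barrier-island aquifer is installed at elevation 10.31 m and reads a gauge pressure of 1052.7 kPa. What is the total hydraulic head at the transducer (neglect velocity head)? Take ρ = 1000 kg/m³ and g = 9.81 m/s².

h ≈ 117.62 m

ψ = P/(ρg) = 1052.7×1000 / (1000 × 9.81) = 107.31 m.
h = z + ψ = 10.31 + 107.31 = 117.62 m.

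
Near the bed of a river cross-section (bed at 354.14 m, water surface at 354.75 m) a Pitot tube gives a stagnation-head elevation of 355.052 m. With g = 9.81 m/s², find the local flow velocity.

v ≈ 2.43 m/s

Near the bed, under hydrostatic conditions, the piezometric head (z + ψ) equals the free-surface elevation, 354.75 m.
Velocity head = total − piezometric = 355.052 − 354.75 = 0.302 m.
v = √(2g·h_v) = √(2 × 9.81 × 0.302) = 2.43 m/s.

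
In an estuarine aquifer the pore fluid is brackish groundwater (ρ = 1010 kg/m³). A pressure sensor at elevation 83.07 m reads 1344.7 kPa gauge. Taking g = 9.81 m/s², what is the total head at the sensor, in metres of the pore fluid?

h ≈ 218.79 m

ψ = P/(ρg) = 1344.7×1000 / (1010 × 9.81) = 135.72 m.
h = z + ψ = 83.07 + 135.72 = 218.79 m.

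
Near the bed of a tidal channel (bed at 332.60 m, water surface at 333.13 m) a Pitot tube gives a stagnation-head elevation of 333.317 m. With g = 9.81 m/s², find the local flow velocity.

Near the bed, under hydrostatic conditions, the piezometric head (z + ψ) equals the free-surface elevation, 333.13 m.
Velocity head = total − piezometric = 333.317 − 333.13 = 0.187 m.
v = √(2g·h_v) = √(2 × 9.81 × 0.187) = 1.92 m/s.

v ≈ 1.92 m/s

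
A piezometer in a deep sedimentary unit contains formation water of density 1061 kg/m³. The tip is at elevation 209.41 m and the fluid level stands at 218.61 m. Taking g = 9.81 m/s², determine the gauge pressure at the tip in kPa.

P ≈ 95.8 kPa

Pressure head ψ = h − z = 218.61 − 209.41 = 9.20 m.
P = ρgψ = 1061 × 9.81 × 9.20 = 95757 Pa ≈ 95.8 kPa.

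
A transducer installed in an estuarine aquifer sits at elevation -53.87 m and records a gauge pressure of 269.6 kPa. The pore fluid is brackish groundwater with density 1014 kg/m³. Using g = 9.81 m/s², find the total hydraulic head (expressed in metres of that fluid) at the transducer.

h ≈ -26.77 m

ψ = P/(ρg) = 269.6×1000 / (1014 × 9.81) = 27.10 m.
h = z + ψ = -53.87 + 27.10 = -26.77 m.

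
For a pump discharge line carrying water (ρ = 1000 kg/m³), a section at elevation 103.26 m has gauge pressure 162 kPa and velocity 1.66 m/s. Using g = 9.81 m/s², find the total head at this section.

Pressure head ψ = P/(ρg) = 162×1000 / (1000 × 9.81) = 16.51 m.
Velocity head = v²/(2g) = 1.66² / (2 × 9.81) = 0.140 m.
h = z + ψ + v²/(2g) = 103.26 + 16.51 + 0.140 = 119.91 m.

h ≈ 119.91 m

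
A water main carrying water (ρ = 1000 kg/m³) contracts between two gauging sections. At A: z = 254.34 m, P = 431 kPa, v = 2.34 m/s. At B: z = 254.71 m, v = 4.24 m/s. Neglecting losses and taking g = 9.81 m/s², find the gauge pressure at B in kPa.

P₂ ≈ 421 kPa

Pressure head at A: ψ₁ = P₁/(ρg) = 431×1000 / (1000 × 9.81) = 43.93 m.
Velocity heads: v₁²/2g = 2.34²/19.62 = 0.279 m; v₂²/2g = 4.24²/19.62 = 0.916 m.
Total head H = z₁ + ψ₁ + v₁²/2g = 254.34 + 43.93 + 0.279 = 298.55 m.
ψ₂ = H − z₂ − v₂²/2g = 298.55 − 254.71 − 0.916 = 42.92 m.
P₂ = ρgψ₂ = 1000 × 9.81 × 42.92 ≈ 421 kPa.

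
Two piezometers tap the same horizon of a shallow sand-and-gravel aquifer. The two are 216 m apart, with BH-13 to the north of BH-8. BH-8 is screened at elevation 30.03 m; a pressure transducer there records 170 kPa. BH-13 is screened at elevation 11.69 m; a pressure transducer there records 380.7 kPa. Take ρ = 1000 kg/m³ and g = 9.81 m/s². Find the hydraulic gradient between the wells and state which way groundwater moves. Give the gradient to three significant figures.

i ≈ 0.0145; groundwater flows toward the south

Pressure head at BH-8: ψ = P/(ρg) = 170×1000 / (1000 × 9.81) = 17.33 m.
Total head at BH-8: h = z + ψ = 30.03 + 17.33 = 47.36 m.
Pressure head at BH-13: ψ = P/(ρg) = 380.7×1000 / (1000 × 9.81) = 38.81 m.
Total head at BH-13: h = z + ψ = 11.69 + 38.81 = 50.50 m.
Head difference: h(BH-8) − h(BH-13) = 47.36 − 50.50 = -3.14 m.
Hydraulic gradient: i = |Δh| / L = 3.14 / 216 = 0.0145.
Flow is from higher to lower head: from BH-13 toward BH-8, i.e. toward the south.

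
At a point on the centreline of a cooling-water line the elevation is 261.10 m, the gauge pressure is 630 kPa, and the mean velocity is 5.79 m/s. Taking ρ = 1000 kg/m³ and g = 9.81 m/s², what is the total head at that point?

Pressure head ψ = P/(ρg) = 630×1000 / (1000 × 9.81) = 64.22 m.
Velocity head = v²/(2g) = 5.79² / (2 × 9.81) = 1.709 m.
h = z + ψ + v²/(2g) = 261.10 + 64.22 + 1.709 = 327.03 m.

h ≈ 327.03 m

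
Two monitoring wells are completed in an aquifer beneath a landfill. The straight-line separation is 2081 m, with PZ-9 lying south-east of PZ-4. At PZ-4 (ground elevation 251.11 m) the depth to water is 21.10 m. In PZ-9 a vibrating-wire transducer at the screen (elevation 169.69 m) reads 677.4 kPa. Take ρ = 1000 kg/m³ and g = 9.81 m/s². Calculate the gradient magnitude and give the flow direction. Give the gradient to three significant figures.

Total head at PZ-4: h = 251.11 − 21.10 = 230.01 m.
Pressure head at PZ-9: ψ = P/(ρg) = 677.4×1000 / (1000 × 9.81) = 69.05 m.
Total head at PZ-9: h = z + ψ = 169.69 + 69.05 = 238.74 m.
Head difference: h(PZ-4) − h(PZ-9) = 230.01 − 238.74 = -8.73 m.
Hydraulic gradient: i = |Δh| / L = 8.73 / 2081 = 0.00420.
Flow is from higher to lower head: from PZ-9 toward PZ-4, i.e. toward the north-west.

i ≈ 0.00420; groundwater flows toward the north-west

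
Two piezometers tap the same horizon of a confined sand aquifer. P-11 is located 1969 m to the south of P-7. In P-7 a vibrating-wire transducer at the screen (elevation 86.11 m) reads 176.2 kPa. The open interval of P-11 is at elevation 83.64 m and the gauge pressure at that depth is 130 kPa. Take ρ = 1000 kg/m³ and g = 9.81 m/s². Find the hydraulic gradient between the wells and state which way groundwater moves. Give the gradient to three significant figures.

Pressure head at P-7: ψ = P/(ρg) = 176.2×1000 / (1000 × 9.81) = 17.96 m.
Total head at P-7: h = z + ψ = 86.11 + 17.96 = 104.07 m.
Pressure head at P-11: ψ = P/(ρg) = 130×1000 / (1000 × 9.81) = 13.25 m.
Total head at P-11: h = z + ψ = 83.64 + 13.25 = 96.89 m.
Head difference: h(P-7) − h(P-11) = 104.07 − 96.89 = 7.18 m.
Hydraulic gradient: i = |Δh| / L = 7.18 / 1969 = 0.00365.
Flow is from higher to lower head: from P-7 toward P-11, i.e. toward the south.

i ≈ 0.00365; groundwater flows toward the south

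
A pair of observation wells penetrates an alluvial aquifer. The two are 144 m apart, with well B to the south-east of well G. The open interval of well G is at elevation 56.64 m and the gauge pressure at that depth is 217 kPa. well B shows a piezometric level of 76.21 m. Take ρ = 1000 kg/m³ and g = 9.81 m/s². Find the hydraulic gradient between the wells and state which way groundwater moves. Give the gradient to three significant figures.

i ≈ 0.0177; groundwater flows toward the south-east

Pressure head at well G: ψ = P/(ρg) = 217×1000 / (1000 × 9.81) = 22.12 m.
Total head at well G: h = z + ψ = 56.64 + 22.12 = 78.76 m.
Total head at well B: h = 76.21 m (water level in the piezometer is the total head).
Head difference: h(well G) − h(well B) = 78.76 − 76.21 = 2.55 m.
Hydraulic gradient: i = |Δh| / L = 2.55 / 144 = 0.0177.
Flow is from higher to lower head: from well G toward well B, i.e. toward the south-east.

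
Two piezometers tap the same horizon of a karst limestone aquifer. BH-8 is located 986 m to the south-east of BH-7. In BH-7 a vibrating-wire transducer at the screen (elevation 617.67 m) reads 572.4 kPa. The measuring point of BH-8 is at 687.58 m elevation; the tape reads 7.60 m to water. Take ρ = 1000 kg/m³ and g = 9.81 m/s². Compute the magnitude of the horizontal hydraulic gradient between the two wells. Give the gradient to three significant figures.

i ≈ 0.00402

Pressure head at BH-7: ψ = P/(ρg) = 572.4×1000 / (1000 × 9.81) = 58.35 m.
Total head at BH-7: h = z + ψ = 617.67 + 58.35 = 676.02 m.
Total head at BH-8: h = 687.58 − 7.60 = 679.98 m.
Head difference: h(BH-7) − h(BH-8) = 676.02 − 679.98 = -3.96 m.
Hydraulic gradient: i = |Δh| / L = 3.96 / 986 = 0.00402.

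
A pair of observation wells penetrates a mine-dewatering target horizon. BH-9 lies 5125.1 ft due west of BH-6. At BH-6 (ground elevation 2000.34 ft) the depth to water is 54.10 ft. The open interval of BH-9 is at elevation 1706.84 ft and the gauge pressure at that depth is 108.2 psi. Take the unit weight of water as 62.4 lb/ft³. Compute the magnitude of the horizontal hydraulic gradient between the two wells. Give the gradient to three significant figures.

i ≈ 0.00201

Total head at BH-6: h = 2000.34 − 54.10 = 1946.24 ft.
Pressure head at BH-9: ψ = 144·P/γ = 144 × 108.2 / 62.4 = 249.69 ft.
Total head at BH-9: h = z + ψ = 1706.84 + 249.69 = 1956.53 ft.
Head difference: h(BH-6) − h(BH-9) = 1946.24 − 1956.53 = -10.29 ft.
Hydraulic gradient: i = |Δh| / L = 10.29 / 5125.1 = 0.00201.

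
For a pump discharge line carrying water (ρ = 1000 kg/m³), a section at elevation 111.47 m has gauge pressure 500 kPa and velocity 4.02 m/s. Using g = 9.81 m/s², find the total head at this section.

Pressure head ψ = P/(ρg) = 500×1000 / (1000 × 9.81) = 50.97 m.
Velocity head = v²/(2g) = 4.02² / (2 × 9.81) = 0.824 m.
h = z + ψ + v²/(2g) = 111.47 + 50.97 + 0.824 = 163.26 m.

h ≈ 163.26 m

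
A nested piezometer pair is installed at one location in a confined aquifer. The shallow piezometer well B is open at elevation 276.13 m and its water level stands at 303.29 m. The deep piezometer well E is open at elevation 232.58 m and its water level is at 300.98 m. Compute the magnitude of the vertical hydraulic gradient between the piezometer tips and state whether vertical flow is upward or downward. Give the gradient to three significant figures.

Total head at well B: h = 303.29 m (water level in the standpipe).
Total head at well E: h = 300.98 m.
Δh = h(well B) − h(well E) = 303.29 − 300.98 = 2.31 m.
Vertical separation Δz = 276.13 − 232.58 = 43.55 m.
|i_v| = |Δh| / Δz = 2.31 / 43.55 = 0.0530.
Head is higher in the shallow piezometer, so vertical flow is downward (recharge condition).

|i_v| ≈ 0.0530; vertical flow is downward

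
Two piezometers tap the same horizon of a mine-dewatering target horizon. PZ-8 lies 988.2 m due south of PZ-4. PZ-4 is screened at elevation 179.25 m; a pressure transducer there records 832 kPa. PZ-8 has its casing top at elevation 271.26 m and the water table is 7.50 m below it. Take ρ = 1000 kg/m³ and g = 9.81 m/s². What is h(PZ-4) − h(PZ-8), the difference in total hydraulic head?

Δh ≈ 0.30 m

Pressure head at PZ-4: ψ = P/(ρg) = 832×1000 / (1000 × 9.81) = 84.81 m.
Total head at PZ-4: h = z + ψ = 179.25 + 84.81 = 264.06 m.
Total head at PZ-8: h = 271.26 − 7.50 = 263.76 m.
Head difference: h(PZ-4) − h(PZ-8) = 264.06 − 263.76 = 0.30 m.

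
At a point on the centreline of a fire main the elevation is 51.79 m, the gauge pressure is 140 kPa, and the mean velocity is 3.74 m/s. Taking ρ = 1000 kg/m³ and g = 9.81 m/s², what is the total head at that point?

h ≈ 66.77 m

Pressure head ψ = P/(ρg) = 140×1000 / (1000 × 9.81) = 14.27 m.
Velocity head = v²/(2g) = 3.74² / (2 × 9.81) = 0.713 m.
h = z + ψ + v²/(2g) = 51.79 + 14.27 + 0.713 = 66.77 m.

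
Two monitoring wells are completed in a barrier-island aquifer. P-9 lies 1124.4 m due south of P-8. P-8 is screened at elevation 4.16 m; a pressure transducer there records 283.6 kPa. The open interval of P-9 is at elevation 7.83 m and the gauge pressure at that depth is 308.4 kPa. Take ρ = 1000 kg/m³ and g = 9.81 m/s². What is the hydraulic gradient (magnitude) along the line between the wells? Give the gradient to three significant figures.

Pressure head at P-8: ψ = P/(ρg) = 283.6×1000 / (1000 × 9.81) = 28.91 m.
Total head at P-8: h = z + ψ = 4.16 + 28.91 = 33.07 m.
Pressure head at P-9: ψ = P/(ρg) = 308.4×1000 / (1000 × 9.81) = 31.44 m.
Total head at P-9: h = z + ψ = 7.83 + 31.44 = 39.27 m.
Head difference: h(P-8) − h(P-9) = 33.07 − 39.27 = -6.20 m.
Hydraulic gradient: i = |Δh| / L = 6.20 / 1124.4 = 0.00551.

i ≈ 0.00551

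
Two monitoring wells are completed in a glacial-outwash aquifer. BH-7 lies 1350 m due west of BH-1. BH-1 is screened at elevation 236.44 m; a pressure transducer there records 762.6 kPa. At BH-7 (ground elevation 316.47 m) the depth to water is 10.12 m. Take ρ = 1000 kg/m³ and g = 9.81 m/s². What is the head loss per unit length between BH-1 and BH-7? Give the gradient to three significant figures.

i ≈ 0.00580 m/m

Pressure head at BH-1: ψ = P/(ρg) = 762.6×1000 / (1000 × 9.81) = 77.74 m.
Total head at BH-1: h = z + ψ = 236.44 + 77.74 = 314.18 m.
Total head at BH-7: h = 316.47 − 10.12 = 306.35 m.
Head difference: h(BH-1) − h(BH-7) = 314.18 − 306.35 = 7.83 m.
Hydraulic gradient: i = |Δh| / L = 7.83 / 1350 = 0.00580.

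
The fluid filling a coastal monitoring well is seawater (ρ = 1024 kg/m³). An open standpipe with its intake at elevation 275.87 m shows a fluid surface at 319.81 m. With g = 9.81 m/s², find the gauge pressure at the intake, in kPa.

P ≈ 441 kPa

Pressure head ψ = h − z = 319.81 − 275.87 = 43.94 m.
P = ρgψ = 1024 × 9.81 × 43.94 = 441397 Pa ≈ 441 kPa.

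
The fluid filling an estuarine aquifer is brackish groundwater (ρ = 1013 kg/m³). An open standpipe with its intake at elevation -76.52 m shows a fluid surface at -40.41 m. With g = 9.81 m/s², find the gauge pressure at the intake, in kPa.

P ≈ 359 kPa

Pressure head ψ = h − z = -40.41 − (-76.52) = 36.11 m.
P = ρgψ = 1013 × 9.81 × 36.11 = 358844 Pa ≈ 359 kPa.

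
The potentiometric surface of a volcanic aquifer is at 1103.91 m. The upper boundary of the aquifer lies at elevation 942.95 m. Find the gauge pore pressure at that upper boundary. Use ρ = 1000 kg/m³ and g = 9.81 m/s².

Pressure head at the aquifer top: ψ = h − z = 1103.91 − 942.95 = 160.96 m.
P = ρgψ = 1000 × 9.81 × 160.96 = 1579018 Pa ≈ 1580 kPa.

P ≈ 1580 kPa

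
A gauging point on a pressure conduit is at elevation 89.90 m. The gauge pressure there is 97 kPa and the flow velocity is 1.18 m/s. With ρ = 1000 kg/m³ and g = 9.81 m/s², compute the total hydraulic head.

h ≈ 99.86 m

Pressure head ψ = P/(ρg) = 97×1000 / (1000 × 9.81) = 9.89 m.
Velocity head = v²/(2g) = 1.18² / (2 × 9.81) = 0.071 m.
h = z + ψ + v²/(2g) = 89.90 + 9.89 + 0.071 = 99.86 m.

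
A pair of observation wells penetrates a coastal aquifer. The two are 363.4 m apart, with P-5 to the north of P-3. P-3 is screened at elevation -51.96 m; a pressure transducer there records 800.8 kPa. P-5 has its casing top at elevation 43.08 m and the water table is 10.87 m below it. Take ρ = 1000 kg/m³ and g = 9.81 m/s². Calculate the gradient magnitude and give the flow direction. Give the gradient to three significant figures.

Pressure head at P-3: ψ = P/(ρg) = 800.8×1000 / (1000 × 9.81) = 81.63 m.
Total head at P-3: h = z + ψ = -51.96 + 81.63 = 29.67 m.
Total head at P-5: h = 43.08 − 10.87 = 32.21 m.
Head difference: h(P-3) − h(P-5) = 29.67 − 32.21 = -2.54 m.
Hydraulic gradient: i = |Δh| / L = 2.54 / 363.4 = 0.00699.
Flow is from higher to lower head: from P-5 toward P-3, i.e. toward the south.

i ≈ 0.00699; groundwater flows toward the south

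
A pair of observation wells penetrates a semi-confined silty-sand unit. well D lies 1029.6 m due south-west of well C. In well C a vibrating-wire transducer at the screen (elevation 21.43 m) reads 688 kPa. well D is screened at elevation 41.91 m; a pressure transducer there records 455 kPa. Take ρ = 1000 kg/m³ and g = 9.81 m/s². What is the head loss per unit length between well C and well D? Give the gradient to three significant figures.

Pressure head at well C: ψ = P/(ρg) = 688×1000 / (1000 × 9.81) = 70.13 m.
Total head at well C: h = z + ψ = 21.43 + 70.13 = 91.56 m.
Pressure head at well D: ψ = P/(ρg) = 455×1000 / (1000 × 9.81) = 46.38 m.
Total head at well D: h = z + ψ = 41.91 + 46.38 = 88.29 m.
Head difference: h(well C) − h(well D) = 91.56 − 88.29 = 3.27 m.
Hydraulic gradient: i = |Δh| / L = 3.27 / 1029.6 = 0.00318.

i ≈ 0.00318 m/m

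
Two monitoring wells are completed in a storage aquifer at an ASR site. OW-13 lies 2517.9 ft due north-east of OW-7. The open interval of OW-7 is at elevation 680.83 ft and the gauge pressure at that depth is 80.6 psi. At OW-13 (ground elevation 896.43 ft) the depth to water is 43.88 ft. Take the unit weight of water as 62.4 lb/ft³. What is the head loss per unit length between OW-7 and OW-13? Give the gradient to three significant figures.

i ≈ 0.00567 ft/ft

Pressure head at OW-7: ψ = 144·P/γ = 144 × 80.6 / 62.4 = 186.00 ft.
Total head at OW-7: h = z + ψ = 680.83 + 186.00 = 866.83 ft.
Total head at OW-13: h = 896.43 − 43.88 = 852.55 ft.
Head difference: h(OW-7) − h(OW-13) = 866.83 − 852.55 = 14.28 ft.
Hydraulic gradient: i = |Δh| / L = 14.28 / 2517.9 = 0.00567.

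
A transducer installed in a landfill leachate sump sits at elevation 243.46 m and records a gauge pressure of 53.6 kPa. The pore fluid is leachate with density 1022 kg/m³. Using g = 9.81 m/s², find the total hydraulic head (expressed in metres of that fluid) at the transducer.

ψ = P/(ρg) = 53.6×1000 / (1022 × 9.81) = 5.35 m.
h = z + ψ = 243.46 + 5.35 = 248.81 m.

h ≈ 248.81 m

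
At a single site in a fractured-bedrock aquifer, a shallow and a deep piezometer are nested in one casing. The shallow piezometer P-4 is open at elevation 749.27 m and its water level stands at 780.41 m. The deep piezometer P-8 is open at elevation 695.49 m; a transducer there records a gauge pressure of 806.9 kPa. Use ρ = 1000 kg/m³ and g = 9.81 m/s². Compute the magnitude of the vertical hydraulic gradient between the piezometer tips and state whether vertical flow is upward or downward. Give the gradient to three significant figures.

|i_v| ≈ 0.0496; vertical flow is downward

Total head at P-4: h = 780.41 m (water level in the standpipe).
Pressure head at P-8: ψ = P/(ρg) = 806.9×1000 / (1000 × 9.81) = 82.25 m.
Total head at P-8: h = z + ψ = 695.49 + 82.25 = 777.74 m.
Δh = h(P-4) − h(P-8) = 780.41 − 777.74 = 2.67 m.
Vertical separation Δz = 749.27 − 695.49 = 53.78 m.
|i_v| = |Δh| / Δz = 2.67 / 53.78 = 0.0496.
Head is higher in the shallow piezometer, so vertical flow is downward (recharge condition).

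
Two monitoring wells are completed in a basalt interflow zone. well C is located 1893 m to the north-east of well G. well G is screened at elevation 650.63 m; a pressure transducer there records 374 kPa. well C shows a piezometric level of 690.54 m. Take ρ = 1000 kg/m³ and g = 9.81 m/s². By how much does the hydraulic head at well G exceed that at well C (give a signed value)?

Δh ≈ -1.79 m

Pressure head at well G: ψ = P/(ρg) = 374×1000 / (1000 × 9.81) = 38.12 m.
Total head at well G: h = z + ψ = 650.63 + 38.12 = 688.75 m.
Total head at well C: h = 690.54 m (water level in the piezometer is the total head).
Head difference: h(well G) − h(well C) = 688.75 − 690.54 = -1.79 m.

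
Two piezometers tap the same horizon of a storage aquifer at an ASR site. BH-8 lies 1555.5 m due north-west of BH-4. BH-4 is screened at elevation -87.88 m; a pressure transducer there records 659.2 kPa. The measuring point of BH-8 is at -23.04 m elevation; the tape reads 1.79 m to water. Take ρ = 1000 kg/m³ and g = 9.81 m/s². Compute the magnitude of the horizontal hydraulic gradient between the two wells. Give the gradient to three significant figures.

i ≈ 0.00267

Pressure head at BH-4: ψ = P/(ρg) = 659.2×1000 / (1000 × 9.81) = 67.20 m.
Total head at BH-4: h = z + ψ = -87.88 + 67.20 = -20.68 m.
Total head at BH-8: h = -23.04 − 1.79 = -24.83 m.
Head difference: h(BH-4) − h(BH-8) = -20.68 − (-24.83) = 4.15 m.
Hydraulic gradient: i = |Δh| / L = 4.15 / 1555.5 = 0.00267.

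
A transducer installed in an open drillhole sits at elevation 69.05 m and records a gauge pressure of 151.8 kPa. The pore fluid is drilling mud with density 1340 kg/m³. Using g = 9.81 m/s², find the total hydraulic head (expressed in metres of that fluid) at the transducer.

ψ = P/(ρg) = 151.8×1000 / (1340 × 9.81) = 11.55 m.
h = z + ψ = 69.05 + 11.55 = 80.60 m.

h ≈ 80.60 m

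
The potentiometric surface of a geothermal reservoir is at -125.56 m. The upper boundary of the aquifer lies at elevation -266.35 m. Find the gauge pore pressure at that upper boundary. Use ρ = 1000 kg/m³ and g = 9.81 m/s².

P ≈ 1380 kPa

Pressure head at the aquifer top: ψ = h − z = -125.56 − (-266.35) = 140.79 m.
P = ρgψ = 1000 × 9.81 × 140.79 = 1381150 Pa ≈ 1380 kPa.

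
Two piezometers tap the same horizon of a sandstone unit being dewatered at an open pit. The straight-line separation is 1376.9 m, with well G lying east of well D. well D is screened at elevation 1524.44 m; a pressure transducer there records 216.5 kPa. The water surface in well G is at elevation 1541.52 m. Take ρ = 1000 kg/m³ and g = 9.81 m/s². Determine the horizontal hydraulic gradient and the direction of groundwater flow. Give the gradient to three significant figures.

i ≈ 0.00362; groundwater flows toward the east

Pressure head at well D: ψ = P/(ρg) = 216.5×1000 / (1000 × 9.81) = 22.07 m.
Total head at well D: h = z + ψ = 1524.44 + 22.07 = 1546.51 m.
Total head at well G: h = 1541.52 m (water level in the piezometer is the total head).
Head difference: h(well D) − h(well G) = 1546.51 − 1541.52 = 4.99 m.
Hydraulic gradient: i = |Δh| / L = 4.99 / 1376.9 = 0.00362.
Flow is from higher to lower head: from well D toward well G, i.e. toward the east.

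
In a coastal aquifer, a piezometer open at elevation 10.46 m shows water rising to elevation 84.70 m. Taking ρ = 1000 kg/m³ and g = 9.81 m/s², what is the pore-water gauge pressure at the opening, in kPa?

P ≈ 728 kPa

Pressure head ψ = h − z = 84.70 − 10.46 = 74.24 m.
P = ρgψ = 1000 × 9.81 × 74.24 = 728294 Pa ≈ 728 kPa.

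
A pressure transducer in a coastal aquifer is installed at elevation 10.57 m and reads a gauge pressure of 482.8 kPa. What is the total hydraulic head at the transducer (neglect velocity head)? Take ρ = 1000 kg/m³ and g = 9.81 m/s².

h ≈ 59.79 m

ψ = P/(ρg) = 482.8×1000 / (1000 × 9.81) = 49.22 m.
h = z + ψ = 10.57 + 49.22 = 59.79 m.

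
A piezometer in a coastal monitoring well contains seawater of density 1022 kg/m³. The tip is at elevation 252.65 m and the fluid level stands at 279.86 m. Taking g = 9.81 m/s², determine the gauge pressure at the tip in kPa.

Pressure head ψ = h − z = 279.86 − 252.65 = 27.21 m.
P = ρgψ = 1022 × 9.81 × 27.21 = 272803 Pa ≈ 273 kPa.

P ≈ 273 kPa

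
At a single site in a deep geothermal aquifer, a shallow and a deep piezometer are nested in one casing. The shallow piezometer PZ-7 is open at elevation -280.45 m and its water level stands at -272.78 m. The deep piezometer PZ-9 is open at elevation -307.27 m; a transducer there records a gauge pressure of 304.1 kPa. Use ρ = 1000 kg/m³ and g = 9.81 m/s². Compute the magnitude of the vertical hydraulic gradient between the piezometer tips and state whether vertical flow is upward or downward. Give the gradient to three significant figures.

Total head at PZ-7: h = -272.78 m (water level in the standpipe).
Pressure head at PZ-9: ψ = P/(ρg) = 304.1×1000 / (1000 × 9.81) = 31.00 m.
Total head at PZ-9: h = z + ψ = -307.27 + 31.00 = -276.27 m.
Δh = h(PZ-7) − h(PZ-9) = -272.78 − (-276.27) = 3.49 m.
Vertical separation Δz = -280.45 − (-307.27) = 26.82 m.
|i_v| = |Δh| / Δz = 3.49 / 26.82 = 0.130.
Head is higher in the shallow piezometer, so vertical flow is downward (recharge condition).

|i_v| ≈ 0.130; vertical flow is downward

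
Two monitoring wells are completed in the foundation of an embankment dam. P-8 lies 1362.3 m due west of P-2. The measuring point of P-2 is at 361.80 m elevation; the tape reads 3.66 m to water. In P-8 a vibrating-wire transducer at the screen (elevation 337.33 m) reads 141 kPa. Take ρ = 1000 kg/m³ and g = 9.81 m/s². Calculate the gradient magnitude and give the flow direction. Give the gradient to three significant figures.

Total head at P-2: h = 361.80 − 3.66 = 358.14 m.
Pressure head at P-8: ψ = P/(ρg) = 141×1000 / (1000 × 9.81) = 14.37 m.
Total head at P-8: h = z + ψ = 337.33 + 14.37 = 351.70 m.
Head difference: h(P-2) − h(P-8) = 358.14 − 351.70 = 6.44 m.
Hydraulic gradient: i = |Δh| / L = 6.44 / 1362.3 = 0.00473.
Flow is from higher to lower head: from P-2 toward P-8, i.e. toward the west.

i ≈ 0.00473; groundwater flows toward the west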